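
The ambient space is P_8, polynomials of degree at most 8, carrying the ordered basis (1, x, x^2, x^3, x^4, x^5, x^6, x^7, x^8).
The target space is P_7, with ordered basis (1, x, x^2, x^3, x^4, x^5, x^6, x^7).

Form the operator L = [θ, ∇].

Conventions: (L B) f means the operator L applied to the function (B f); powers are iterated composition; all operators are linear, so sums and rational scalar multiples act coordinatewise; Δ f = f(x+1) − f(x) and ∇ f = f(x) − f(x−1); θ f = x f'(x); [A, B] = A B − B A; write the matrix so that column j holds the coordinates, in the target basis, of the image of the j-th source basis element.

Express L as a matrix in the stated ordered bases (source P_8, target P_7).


the matrix is [[0, -1, 2, -3, 4, -5, 6, -7, 8]; [0, 0, -2, 6, -12, 20, -30, 42, -56]; [0, 0, 0, -3, 12, -30, 60, -105, 168]; [0, 0, 0, 0, -4, 20, -60, 140, -280]; [0, 0, 0, 0, 0, -5, 30, -105, 280]; [0, 0, 0, 0, 0, 0, -6, 42, -168]; [0, 0, 0, 0, 0, 0, 0, -7, 56]; [0, 0, 0, 0, 0, 0, 0, 0, -8]] (rows listed top to bottom)

image of 1: 0
image of x: -1
image of x^2: -2x + 2
image of x^3: -3x^2 + 6x - 3
image of x^4: -4x^3 + 12x^2 - 12x + 4
image of x^5: -5x^4 + 20x^3 - 30x^2 + 20x - 5
image of x^6: -6x^5 + 30x^4 - 60x^3 + 60x^2 - 30x + 6
image of x^7: -7x^6 + 42x^5 - 105x^4 + 140x^3 - 105x^2 + 42x - 7
image of x^8: -8x^7 + 56x^6 - 168x^5 + 280x^4 - 280x^3 + 168x^2 - 56x + 8
each image's coordinates form column j of the matrix


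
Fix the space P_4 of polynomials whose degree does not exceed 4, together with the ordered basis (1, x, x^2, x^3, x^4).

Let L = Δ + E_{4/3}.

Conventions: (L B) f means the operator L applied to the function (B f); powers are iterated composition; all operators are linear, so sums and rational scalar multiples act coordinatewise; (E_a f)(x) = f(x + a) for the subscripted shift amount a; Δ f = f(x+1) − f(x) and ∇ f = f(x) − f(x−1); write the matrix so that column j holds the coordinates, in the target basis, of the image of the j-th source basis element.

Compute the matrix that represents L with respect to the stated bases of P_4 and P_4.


image of 1: 1
image of x: x + 7/3
image of x^2: x^2 + (14/3)x + 25/9
image of x^3: x^3 + 7x^2 + (25/3)x + 91/27
image of x^4: x^4 + (28/3)x^3 + (50/3)x^2 + (364/27)x + 337/81
each image's coordinates form column j of the matrix

the matrix is [[1, 7/3, 25/9, 91/27, 337/81]; [0, 1, 14/3, 25/3, 364/27]; [0, 0, 1, 7, 50/3]; [0, 0, 0, 1, 28/3]; [0, 0, 0, 0, 1]] (rows listed top to bottom)


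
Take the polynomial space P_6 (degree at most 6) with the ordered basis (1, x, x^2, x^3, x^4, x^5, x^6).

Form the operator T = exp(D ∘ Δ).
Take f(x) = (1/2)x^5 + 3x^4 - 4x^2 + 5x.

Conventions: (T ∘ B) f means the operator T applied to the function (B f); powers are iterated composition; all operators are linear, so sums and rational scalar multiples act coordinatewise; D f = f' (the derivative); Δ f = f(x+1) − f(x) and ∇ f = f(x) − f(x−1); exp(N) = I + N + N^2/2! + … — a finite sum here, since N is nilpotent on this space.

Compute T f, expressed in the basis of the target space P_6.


the result is g(x) = (1/2)x^5 + 3x^4 + 10x^3 + 47x^2 + 81x + 145/2

order-1 term: 10x^3 + 51x^2 + 46x + 13/2
order-2 term: 30x + 66
the series for exp(D ∘ Δ) f terminates at order 2
exp(D ∘ Δ) f = (1/2)x^5 + 3x^4 + 10x^3 + 47x^2 + 81x + 145/2


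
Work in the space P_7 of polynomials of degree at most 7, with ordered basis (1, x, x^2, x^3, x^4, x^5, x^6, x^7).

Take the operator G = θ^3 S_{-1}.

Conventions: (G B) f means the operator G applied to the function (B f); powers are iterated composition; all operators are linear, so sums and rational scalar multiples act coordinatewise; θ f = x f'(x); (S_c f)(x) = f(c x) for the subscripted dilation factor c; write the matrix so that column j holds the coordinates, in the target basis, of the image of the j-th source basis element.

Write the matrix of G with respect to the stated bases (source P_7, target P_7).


image of 1: 0
image of x: -x
image of x^2: 8x^2
image of x^3: -27x^3
image of x^4: 64x^4
image of x^5: -125x^5
image of x^6: 216x^6
image of x^7: -343x^7
each image's coordinates form column j of the matrix

the matrix is [[0, 0, 0, 0, 0, 0, 0, 0]; [0, -1, 0, 0, 0, 0, 0, 0]; [0, 0, 8, 0, 0, 0, 0, 0]; [0, 0, 0, -27, 0, 0, 0, 0]; [0, 0, 0, 0, 64, 0, 0, 0]; [0, 0, 0, 0, 0, -125, 0, 0]; [0, 0, 0, 0, 0, 0, 216, 0]; [0, 0, 0, 0, 0, 0, 0, -343]] (rows listed top to bottom)


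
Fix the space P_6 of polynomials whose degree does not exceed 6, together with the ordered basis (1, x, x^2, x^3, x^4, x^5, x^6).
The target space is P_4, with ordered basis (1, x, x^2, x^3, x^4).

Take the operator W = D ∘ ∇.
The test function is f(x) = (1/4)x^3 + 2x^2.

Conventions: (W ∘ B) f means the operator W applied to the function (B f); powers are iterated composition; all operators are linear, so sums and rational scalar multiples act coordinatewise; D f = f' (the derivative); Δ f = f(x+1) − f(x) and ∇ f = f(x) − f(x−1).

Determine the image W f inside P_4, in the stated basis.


∇ f = (3/4)x^2 + (13/4)x - 7/4
D ∇ f = (3/2)x + 13/4

the image equals g(x) = (3/2)x + 13/4


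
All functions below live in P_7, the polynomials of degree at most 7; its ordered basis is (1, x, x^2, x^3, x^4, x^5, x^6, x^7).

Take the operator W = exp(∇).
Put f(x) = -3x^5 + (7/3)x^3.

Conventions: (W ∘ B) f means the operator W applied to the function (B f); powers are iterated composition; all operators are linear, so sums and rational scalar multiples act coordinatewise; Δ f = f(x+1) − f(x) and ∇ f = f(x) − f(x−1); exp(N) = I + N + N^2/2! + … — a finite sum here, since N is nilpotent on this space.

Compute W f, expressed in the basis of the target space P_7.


order-1 term: -15x^4 + 30x^3 - 23x^2 + 8x - 2/3
order-2 term: -30x^3 + 90x^2 - 98x + 38
order-3 term: -30x^2 + 90x - 218/3
order-4 term: -15x + 30
order-5 term: -3
the series for exp(∇) f terminates at order 5
exp(∇) f = -3x^5 - 15x^4 + (7/3)x^3 + 37x^2 - 15x - 25/3

the result is g(x) = -3x^5 - 15x^4 + (7/3)x^3 + 37x^2 - 15x - 25/3


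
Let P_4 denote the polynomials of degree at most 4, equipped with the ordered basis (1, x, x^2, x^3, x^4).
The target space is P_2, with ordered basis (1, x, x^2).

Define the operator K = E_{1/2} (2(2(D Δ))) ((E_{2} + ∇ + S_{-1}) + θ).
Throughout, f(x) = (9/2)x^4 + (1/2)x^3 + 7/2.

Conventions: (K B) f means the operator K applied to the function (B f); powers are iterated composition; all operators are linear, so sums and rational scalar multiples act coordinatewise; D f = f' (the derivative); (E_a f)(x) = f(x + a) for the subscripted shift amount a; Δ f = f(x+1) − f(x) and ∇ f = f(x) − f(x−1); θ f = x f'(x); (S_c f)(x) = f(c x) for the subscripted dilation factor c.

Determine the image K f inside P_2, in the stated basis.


E_{2} f = (9/2)x^4 + (73/2)x^3 + 111x^2 + 150x + 159/2
∇ f = 18x^3 - (51/2)x^2 + (33/2)x - 4
S_{-1} f = (9/2)x^4 - (1/2)x^3 + 7/2
(E_{2} + ∇ + S_{-1}) f = 9x^4 + 54x^3 + (171/2)x^2 + (333/2)x + 79
θ f = 18x^4 + (3/2)x^3
((E_{2} + ∇ + S_{-1}) + θ) f = 27x^4 + (111/2)x^3 + (171/2)x^2 + (333/2)x + 79
Δ ((E_{2} + ∇ + S_{-1}) + θ) f = 108x^3 + (657/2)x^2 + (891/2)x + 669/2
D Δ ((E_{2} + ∇ + S_{-1}) + θ) f = 324x^2 + 657x + 891/2
(2(D Δ)) ((E_{2} + ∇ + S_{-1}) + θ) f = 648x^2 + 1314x + 891
(2(2(D Δ))) ((E_{2} + ∇ + S_{-1}) + θ) f = 1296x^2 + 2628x + 1782
E_{1/2} (2(2(D Δ))) ((E_{2} + ∇ + S_{-1}) + θ) f = 1296x^2 + 3924x + 3420

g(x) = 1296x^2 + 3924x + 3420


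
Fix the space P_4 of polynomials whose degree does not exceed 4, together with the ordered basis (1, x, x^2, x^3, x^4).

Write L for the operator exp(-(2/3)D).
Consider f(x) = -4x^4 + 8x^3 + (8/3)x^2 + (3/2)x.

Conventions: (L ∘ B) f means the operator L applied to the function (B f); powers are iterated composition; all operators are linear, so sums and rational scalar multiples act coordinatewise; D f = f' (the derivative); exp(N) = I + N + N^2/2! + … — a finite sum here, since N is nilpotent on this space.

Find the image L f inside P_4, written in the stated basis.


order-1 term: (32/3)x^3 - 16x^2 - (32/9)x - 1
order-2 term: -(32/3)x^2 + (32/3)x + 32/27
order-3 term: (128/27)x - 64/27
order-4 term: -64/81
the series for exp(-(2/3)D) f terminates at order 4
exp(-(2/3)D) f = -4x^4 + (56/3)x^3 - 24x^2 + (721/54)x - 241/81

g(x) = -4x^4 + (56/3)x^3 - 24x^2 + (721/54)x - 241/81


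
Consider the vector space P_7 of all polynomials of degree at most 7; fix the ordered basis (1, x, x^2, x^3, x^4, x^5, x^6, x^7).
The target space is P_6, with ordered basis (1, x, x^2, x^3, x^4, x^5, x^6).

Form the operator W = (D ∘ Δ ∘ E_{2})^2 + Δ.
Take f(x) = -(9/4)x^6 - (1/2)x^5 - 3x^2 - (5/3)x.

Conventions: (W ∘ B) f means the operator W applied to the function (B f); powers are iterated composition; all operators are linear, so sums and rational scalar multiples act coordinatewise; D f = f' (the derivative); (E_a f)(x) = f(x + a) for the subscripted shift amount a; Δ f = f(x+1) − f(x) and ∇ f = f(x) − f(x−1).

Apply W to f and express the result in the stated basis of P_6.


the image equals g(x) = -(27/2)x^5 - (145/4)x^4 - 50x^3 - (3395/4)x^2 - 8182x - 248309/12

E_{2} f = -(9/4)x^6 - (55/2)x^5 - 140x^4 - 380x^3 - 583x^2 - (1457/3)x - 526/3
Δ E_{2} f = -(27/2)x^5 - (685/4)x^4 - 880x^3 - (9155/4)x^2 - 3017x - 19421/12
D Δ E_{2} f = -(135/2)x^4 - 685x^3 - 2640x^2 - (9155/2)x - 3017
E_{2} (D ∘ Δ ∘ E_{2}) f = -(135/2)x^4 - 1225x^3 - 8370x^2 - (51035/2)x - 29292
Δ E_{2} (D ∘ Δ ∘ E_{2}) f = -270x^3 - 4080x^2 - 20685x - 35180
D Δ E_{2} (D ∘ Δ ∘ E_{2}) f = -810x^2 - 8160x - 20685
Δ f = -(27/2)x^5 - (145/4)x^4 - 50x^3 - (155/4)x^2 - 22x - 89/12
((D ∘ Δ ∘ E_{2})^2 + Δ) f = -(27/2)x^5 - (145/4)x^4 - 50x^3 - (3395/4)x^2 - 8182x - 248309/12


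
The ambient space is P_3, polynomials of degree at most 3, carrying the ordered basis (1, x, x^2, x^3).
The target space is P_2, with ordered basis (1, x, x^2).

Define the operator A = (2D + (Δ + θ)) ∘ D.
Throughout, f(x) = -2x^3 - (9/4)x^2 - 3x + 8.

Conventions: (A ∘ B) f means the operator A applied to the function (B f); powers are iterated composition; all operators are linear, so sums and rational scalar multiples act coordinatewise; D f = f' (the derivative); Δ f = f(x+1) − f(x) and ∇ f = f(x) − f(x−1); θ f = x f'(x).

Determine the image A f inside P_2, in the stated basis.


the result is g(x) = -12x^2 - (81/2)x - 39/2

D f = -6x^2 - (9/2)x - 3
D D f = -12x - 9/2
(2D) D f = -24x - 9
Δ D f = -12x - 21/2
θ D f = -12x^2 - (9/2)x
(Δ + θ) D f = -12x^2 - (33/2)x - 21/2
(2D + (Δ + θ)) D f = -12x^2 - (81/2)x - 39/2


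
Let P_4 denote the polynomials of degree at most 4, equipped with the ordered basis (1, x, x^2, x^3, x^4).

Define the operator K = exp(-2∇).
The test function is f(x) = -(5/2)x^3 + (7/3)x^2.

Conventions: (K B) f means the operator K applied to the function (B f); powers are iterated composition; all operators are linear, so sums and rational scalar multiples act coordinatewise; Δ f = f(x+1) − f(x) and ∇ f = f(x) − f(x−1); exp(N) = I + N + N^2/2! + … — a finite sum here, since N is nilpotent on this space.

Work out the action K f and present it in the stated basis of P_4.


g(x) = -(5/2)x^3 + (52/3)x^2 - (163/3)x + 69

order-1 term: 15x^2 - (73/3)x + 29/3
order-2 term: -30x + 118/3
order-3 term: 20
the series for exp(-2∇) f terminates at order 3
exp(-2∇) f = -(5/2)x^3 + (52/3)x^2 - (163/3)x + 69


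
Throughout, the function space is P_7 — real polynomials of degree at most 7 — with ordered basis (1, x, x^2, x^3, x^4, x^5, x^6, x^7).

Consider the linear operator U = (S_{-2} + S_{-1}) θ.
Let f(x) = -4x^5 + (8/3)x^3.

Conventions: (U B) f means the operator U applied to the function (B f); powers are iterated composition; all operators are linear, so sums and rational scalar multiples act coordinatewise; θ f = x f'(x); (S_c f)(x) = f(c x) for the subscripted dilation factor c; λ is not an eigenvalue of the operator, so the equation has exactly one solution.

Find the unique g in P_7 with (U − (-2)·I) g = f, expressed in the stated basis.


the result is g(x) = (4/163)x^5 - (8/75)x^3

write g with unknown coordinates in the stated basis and equate coefficients in (U − (-2)·I) g = f
solving from the highest basis element down gives g = (4/163)x^5 - (8/75)x^3
check: U g = -(660/163)x^5 + (72/25)x^3
so U g − (-2)·g = -4x^5 + (8/3)x^3 = f ✓


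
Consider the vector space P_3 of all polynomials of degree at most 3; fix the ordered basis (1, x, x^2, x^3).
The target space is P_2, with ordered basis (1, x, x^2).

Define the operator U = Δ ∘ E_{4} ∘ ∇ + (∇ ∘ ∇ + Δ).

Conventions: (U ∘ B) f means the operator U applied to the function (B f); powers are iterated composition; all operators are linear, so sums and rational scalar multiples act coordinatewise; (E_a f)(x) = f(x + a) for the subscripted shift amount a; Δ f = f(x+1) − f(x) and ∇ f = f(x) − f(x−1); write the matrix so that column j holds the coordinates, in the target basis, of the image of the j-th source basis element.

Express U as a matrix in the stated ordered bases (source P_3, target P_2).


the matrix is [[0, 1, 5, 19]; [0, 0, 2, 15]; [0, 0, 0, 3]] (rows listed top to bottom)

image of 1: 0
image of x: 1
image of x^2: 2x + 5
image of x^3: 3x^2 + 15x + 19
each image's coordinates form column j of the matrix


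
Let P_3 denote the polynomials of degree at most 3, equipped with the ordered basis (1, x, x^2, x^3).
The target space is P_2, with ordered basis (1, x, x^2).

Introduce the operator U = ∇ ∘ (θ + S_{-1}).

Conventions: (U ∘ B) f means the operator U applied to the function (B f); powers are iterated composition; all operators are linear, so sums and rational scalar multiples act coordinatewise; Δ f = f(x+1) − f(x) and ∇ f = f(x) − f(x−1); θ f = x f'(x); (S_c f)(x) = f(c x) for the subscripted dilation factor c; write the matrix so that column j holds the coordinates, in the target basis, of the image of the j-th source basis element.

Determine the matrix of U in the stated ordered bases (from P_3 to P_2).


image of 1: 0
image of x: 0
image of x^2: 6x - 3
image of x^3: 6x^2 - 6x + 2
each image's coordinates form column j of the matrix

the matrix is [[0, 0, -3, 2]; [0, 0, 6, -6]; [0, 0, 0, 6]] (rows listed top to bottom)


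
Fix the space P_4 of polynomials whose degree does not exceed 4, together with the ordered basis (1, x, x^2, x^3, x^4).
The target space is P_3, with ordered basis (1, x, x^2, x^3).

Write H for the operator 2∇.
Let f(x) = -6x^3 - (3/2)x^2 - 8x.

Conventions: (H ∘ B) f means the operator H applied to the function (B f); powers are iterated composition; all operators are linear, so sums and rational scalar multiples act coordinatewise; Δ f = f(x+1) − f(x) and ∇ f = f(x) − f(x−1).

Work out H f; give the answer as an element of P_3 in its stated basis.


the image equals g(x) = -36x^2 + 30x - 25

∇ f = -18x^2 + 15x - 25/2
(2∇) f = -36x^2 + 30x - 25


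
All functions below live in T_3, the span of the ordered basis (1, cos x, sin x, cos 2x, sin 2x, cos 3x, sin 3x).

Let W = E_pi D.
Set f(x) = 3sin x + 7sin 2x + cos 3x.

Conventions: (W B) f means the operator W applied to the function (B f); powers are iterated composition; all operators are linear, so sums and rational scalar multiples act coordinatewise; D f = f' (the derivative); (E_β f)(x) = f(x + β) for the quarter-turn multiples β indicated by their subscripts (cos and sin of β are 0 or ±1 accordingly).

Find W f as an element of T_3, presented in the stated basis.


D f = 3cos x + 14cos 2x - 3sin 3x
E_pi D f = -3cos x + 14cos 2x + 3sin 3x

g(x) = -3cos x + 14cos 2x + 3sin 3x


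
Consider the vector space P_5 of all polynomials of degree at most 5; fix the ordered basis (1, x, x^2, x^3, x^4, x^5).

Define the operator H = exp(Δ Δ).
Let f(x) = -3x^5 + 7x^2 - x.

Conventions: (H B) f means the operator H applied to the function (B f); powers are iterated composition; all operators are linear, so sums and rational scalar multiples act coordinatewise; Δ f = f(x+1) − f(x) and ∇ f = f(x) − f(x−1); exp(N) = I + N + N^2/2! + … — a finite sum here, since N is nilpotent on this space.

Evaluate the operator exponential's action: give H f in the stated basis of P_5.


the result is g(x) = -3x^5 - 60x^3 - 173x^2 - 391x - 436

order-1 term: -60x^3 - 180x^2 - 210x - 76
order-2 term: -180x - 360
the series for exp(Δ Δ) f terminates at order 2
exp(Δ Δ) f = -3x^5 - 60x^3 - 173x^2 - 391x - 436


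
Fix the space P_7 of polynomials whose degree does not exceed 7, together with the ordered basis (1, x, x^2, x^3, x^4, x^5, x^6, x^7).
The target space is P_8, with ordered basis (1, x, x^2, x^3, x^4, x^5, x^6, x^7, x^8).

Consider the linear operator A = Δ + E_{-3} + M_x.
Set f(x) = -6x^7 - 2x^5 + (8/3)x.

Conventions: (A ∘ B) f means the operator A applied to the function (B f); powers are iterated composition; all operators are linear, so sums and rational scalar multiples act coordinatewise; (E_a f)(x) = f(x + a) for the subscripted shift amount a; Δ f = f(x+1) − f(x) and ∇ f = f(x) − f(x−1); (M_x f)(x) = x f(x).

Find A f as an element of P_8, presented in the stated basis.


Δ f = -42x^6 - 126x^5 - 220x^4 - 230x^3 - 146x^2 - 52x - 16/3
E_{-3} f = -6x^7 + 126x^6 - 1136x^5 + 5700x^4 - 17190x^3 + 31158x^2 - (94276/3)x + 13600
M_x f = -6x^8 - 2x^6 + (8/3)x^2
(Δ + E_{-3} + M_x) f = -6x^8 - 6x^7 + 82x^6 - 1262x^5 + 5480x^4 - 17420x^3 + (93044/3)x^2 - (94432/3)x + 40784/3

the image equals g(x) = -6x^8 - 6x^7 + 82x^6 - 1262x^5 + 5480x^4 - 17420x^3 + (93044/3)x^2 - (94432/3)x + 40784/3


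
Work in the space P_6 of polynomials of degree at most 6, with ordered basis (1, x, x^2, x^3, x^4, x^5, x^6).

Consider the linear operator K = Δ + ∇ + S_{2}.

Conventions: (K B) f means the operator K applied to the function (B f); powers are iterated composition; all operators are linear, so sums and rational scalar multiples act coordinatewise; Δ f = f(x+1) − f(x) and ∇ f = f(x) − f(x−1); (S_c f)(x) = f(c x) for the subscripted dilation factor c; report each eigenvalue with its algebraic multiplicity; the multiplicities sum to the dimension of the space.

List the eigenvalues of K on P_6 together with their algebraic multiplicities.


λ = 1 (multiplicity 1), λ = 2 (multiplicity 1), λ = 4 (multiplicity 1), λ = 8 (multiplicity 1), λ = 16 (multiplicity 1), λ = 32 (multiplicity 1), λ = 64 (multiplicity 1)

image of 1: 1
image of x: 2x + 2
image of x^2: 4x^2 + 4x
image of x^3: 8x^3 + 6x^2 + 2
image of x^4: 16x^4 + 8x^3 + 8x
image of x^5: 32x^5 + 10x^4 + 20x^2 + 2
image of x^6: 64x^6 + 12x^5 + 40x^3 + 12x
the matrix is upper triangular; its diagonal is (1, 2, 4, 8, 16, 32, 64)
for a triangular matrix the eigenvalues are the diagonal entries, with algebraic multiplicity their repetition count


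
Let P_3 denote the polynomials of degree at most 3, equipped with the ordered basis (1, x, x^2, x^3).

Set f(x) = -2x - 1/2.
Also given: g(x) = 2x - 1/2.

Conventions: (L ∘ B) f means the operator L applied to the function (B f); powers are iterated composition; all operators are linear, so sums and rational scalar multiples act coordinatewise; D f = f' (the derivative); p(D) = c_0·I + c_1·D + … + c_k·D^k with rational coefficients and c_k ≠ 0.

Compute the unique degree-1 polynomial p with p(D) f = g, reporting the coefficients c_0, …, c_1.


p(D) = -I + (1/2)·D, i.e. c_0 = -1, c_1 = 1/2

D^0 f = -2x - 1/2
D^1 f = -2
matching coefficients of g against c_0 f + c_1 Df + … from the top degree down determines the c_i
solution: c_0 = -1, c_1 = 1/2


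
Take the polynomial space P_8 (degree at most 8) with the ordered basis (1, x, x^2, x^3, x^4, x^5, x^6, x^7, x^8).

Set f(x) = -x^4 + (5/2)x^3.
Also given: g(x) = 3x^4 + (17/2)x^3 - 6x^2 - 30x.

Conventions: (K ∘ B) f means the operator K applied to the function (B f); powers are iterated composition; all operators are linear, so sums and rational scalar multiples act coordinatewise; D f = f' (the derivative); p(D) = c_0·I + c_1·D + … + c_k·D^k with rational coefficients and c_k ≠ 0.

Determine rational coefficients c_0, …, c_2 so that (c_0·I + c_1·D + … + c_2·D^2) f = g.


p(D) = -3·I − 4·D − 2·D^2, i.e. c_0 = -3, c_1 = -4, c_2 = -2

D^0 f = -x^4 + (5/2)x^3
D^1 f = -4x^3 + (15/2)x^2
D^2 f = -12x^2 + 15x
matching coefficients of g against c_0 f + c_1 Df + … from the top degree down determines the c_i
solution: c_0 = -3, c_1 = -4, c_2 = -2


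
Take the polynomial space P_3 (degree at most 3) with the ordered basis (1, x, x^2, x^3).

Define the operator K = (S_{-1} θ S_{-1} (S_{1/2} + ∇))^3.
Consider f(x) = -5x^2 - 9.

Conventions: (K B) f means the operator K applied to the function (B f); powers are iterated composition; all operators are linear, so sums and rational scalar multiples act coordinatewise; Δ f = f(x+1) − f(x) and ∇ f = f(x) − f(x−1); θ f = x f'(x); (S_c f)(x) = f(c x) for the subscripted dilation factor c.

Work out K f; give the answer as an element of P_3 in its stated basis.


the image equals g(x) = -(5/8)x^2 - (15/2)x

S_{1/2} f = -(5/4)x^2 - 9
∇ f = -10x + 5
(S_{1/2} + ∇) f = -(5/4)x^2 - 10x - 4
S_{-1} (S_{1/2} + ∇) f = -(5/4)x^2 + 10x - 4
θ S_{-1} (S_{1/2} + ∇) f = -(5/2)x^2 + 10x
S_{-1} θ S_{-1} (S_{1/2} + ∇) f = -(5/2)x^2 - 10x
S_{1/2} (S_{-1} θ S_{-1} (S_{1/2} + ∇)) f = -(5/8)x^2 - 5x
∇ (S_{-1} θ S_{-1} (S_{1/2} + ∇)) f = -5x - 15/2
(S_{1/2} + ∇) (S_{-1} θ S_{-1} (S_{1/2} + ∇)) f = -(5/8)x^2 - 10x - 15/2
S_{-1} (S_{1/2} + ∇) (S_{-1} θ S_{-1} (S_{1/2} + ∇)) f = -(5/8)x^2 + 10x - 15/2
θ S_{-1} (S_{1/2} + ∇) (S_{-1} θ S_{-1} (S_{1/2} + ∇)) f = -(5/4)x^2 + 10x
S_{-1} θ S_{-1} (S_{1/2} + ∇) (S_{-1} θ S_{-1} (S_{1/2} + ∇)) f = -(5/4)x^2 - 10x
S_{1/2} (S_{-1} θ S_{-1} (S_{1/2} + ∇)) (S_{-1} θ S_{-1} (S_{1/2} + ∇)) f = -(5/16)x^2 - 5x
∇ (S_{-1} θ S_{-1} (S_{1/2} + ∇)) (S_{-1} θ S_{-1} (S_{1/2} + ∇)) f = -(5/2)x - 35/4
(S_{1/2} + ∇) (S_{-1} θ S_{-1} (S_{1/2} + ∇)) (S_{-1} θ S_{-1} (S_{1/2} + ∇)) f = -(5/16)x^2 - (15/2)x - 35/4
S_{-1} (S_{1/2} + ∇) (S_{-1} θ S_{-1} (S_{1/2} + ∇)) (S_{-1} θ S_{-1} (S_{1/2} + ∇)) f = -(5/16)x^2 + (15/2)x - 35/4
θ S_{-1} (S_{1/2} + ∇) (S_{-1} θ S_{-1} (S_{1/2} + ∇)) (S_{-1} θ S_{-1} (S_{1/2} + ∇)) f = -(5/8)x^2 + (15/2)x
S_{-1} θ S_{-1} (S_{1/2} + ∇) (S_{-1} θ S_{-1} (S_{1/2} + ∇)) (S_{-1} θ S_{-1} (S_{1/2} + ∇)) f = -(5/8)x^2 - (15/2)x


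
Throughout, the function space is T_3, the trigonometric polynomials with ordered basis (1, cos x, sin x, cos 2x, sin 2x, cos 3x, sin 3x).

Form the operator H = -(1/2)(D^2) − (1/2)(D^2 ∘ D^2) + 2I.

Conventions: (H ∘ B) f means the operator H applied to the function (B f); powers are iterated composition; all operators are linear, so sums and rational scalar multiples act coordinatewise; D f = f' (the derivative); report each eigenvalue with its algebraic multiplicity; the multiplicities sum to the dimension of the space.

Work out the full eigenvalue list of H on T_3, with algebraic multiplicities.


λ = -34 (multiplicity 2), λ = -4 (multiplicity 2), λ = 2 (multiplicity 3)

image of 1: 2
image of cos x: 2cos x
image of sin x: 2sin x
image of cos 2x: -4cos 2x
image of sin 2x: -4sin 2x
image of cos 3x: -34cos 3x
image of sin 3x: -34sin 3x
the matrix is diagonal; its diagonal is (2, 2, 2, -4, -4, -34, -34)
for a triangular matrix the eigenvalues are the diagonal entries, with algebraic multiplicity their repetition count


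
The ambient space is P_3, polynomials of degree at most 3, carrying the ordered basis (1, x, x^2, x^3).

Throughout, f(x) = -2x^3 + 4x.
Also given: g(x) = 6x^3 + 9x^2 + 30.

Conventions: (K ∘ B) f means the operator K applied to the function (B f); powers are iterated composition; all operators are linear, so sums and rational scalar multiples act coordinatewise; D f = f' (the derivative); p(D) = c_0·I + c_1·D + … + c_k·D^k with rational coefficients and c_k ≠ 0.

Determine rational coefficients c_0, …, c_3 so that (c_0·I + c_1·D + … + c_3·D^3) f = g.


c_0 = -3, c_1 = -3/2, c_2 = -1, c_3 = -3

D^0 f = -2x^3 + 4x
D^1 f = -6x^2 + 4
D^2 f = -12x
D^3 f = -12
matching coefficients of g against c_0 f + c_1 Df + … from the top degree down determines the c_i
solution: c_0 = -3, c_1 = -3/2, c_2 = -1, c_3 = -3


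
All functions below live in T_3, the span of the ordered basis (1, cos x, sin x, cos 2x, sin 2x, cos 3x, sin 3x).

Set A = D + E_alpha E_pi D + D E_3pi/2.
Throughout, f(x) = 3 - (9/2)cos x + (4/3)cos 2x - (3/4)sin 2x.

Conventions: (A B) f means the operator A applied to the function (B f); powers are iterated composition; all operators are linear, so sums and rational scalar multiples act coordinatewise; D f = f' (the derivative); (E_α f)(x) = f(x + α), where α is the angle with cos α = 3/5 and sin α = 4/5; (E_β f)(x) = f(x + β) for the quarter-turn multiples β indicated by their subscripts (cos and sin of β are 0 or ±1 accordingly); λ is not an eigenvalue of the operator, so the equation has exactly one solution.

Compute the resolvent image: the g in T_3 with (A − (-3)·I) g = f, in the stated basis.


write g with unknown coordinates in the stated basis and equate coefficients in (A − (-3)·I) g = f
solving from the highest basis element down gives g = 1 - (27/29)cos x - (9/116)sin x + (51/74)cos 2x - (467/444)sin 2x
check: A g = -(99/58)cos x + (27/116)sin x - (163/222)cos 2x + (89/37)sin 2x
so A g − (-3)·g = 3 - (9/2)cos x + (4/3)cos 2x - (3/4)sin 2x = f ✓

g(x) = 1 - (27/29)cos x - (9/116)sin x + (51/74)cos 2x - (467/444)sin 2x


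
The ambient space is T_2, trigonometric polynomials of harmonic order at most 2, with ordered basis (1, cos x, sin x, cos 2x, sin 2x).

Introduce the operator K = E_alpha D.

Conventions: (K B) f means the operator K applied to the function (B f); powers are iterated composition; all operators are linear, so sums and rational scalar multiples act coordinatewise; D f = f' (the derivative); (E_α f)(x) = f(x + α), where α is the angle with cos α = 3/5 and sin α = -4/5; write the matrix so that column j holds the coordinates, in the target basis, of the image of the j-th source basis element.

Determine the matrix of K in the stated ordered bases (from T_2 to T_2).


image of 1: 0
image of cos x: (4/5)cos x - (3/5)sin x
image of sin x: (3/5)cos x + (4/5)sin x
image of cos 2x: (48/25)cos 2x + (14/25)sin 2x
image of sin 2x: -(14/25)cos 2x + (48/25)sin 2x
each image's coordinates form column j of the matrix

the matrix is [[0, 0, 0, 0, 0]; [0, 4/5, 3/5, 0, 0]; [0, -3/5, 4/5, 0, 0]; [0, 0, 0, 48/25, -14/25]; [0, 0, 0, 14/25, 48/25]] (rows listed top to bottom)


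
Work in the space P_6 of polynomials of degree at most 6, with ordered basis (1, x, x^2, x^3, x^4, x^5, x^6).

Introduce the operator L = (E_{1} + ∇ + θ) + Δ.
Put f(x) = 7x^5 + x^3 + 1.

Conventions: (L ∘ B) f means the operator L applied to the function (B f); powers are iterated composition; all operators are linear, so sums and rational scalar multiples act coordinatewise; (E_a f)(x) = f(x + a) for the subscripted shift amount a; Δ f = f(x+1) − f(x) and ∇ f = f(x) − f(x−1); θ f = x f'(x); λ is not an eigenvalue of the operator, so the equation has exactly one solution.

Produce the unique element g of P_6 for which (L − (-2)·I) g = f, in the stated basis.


write g with unknown coordinates in the stated basis and equate coefficients in (L − (-2)·I) g = f
solving from the highest basis element down gives g = (7/8)x^5 - (15/8)x^4 + (59/24)x^3 - (297/40)x^2 + (553/40)x - 549/40
check: L g = (21/4)x^5 + (15/4)x^4 - (47/12)x^3 + (297/20)x^2 - (553/20)x + 569/20
so L g − (-2)·g = 7x^5 + x^3 + 1 = f ✓

g(x) = (7/8)x^5 - (15/8)x^4 + (59/24)x^3 - (297/40)x^2 + (553/40)x - 549/40


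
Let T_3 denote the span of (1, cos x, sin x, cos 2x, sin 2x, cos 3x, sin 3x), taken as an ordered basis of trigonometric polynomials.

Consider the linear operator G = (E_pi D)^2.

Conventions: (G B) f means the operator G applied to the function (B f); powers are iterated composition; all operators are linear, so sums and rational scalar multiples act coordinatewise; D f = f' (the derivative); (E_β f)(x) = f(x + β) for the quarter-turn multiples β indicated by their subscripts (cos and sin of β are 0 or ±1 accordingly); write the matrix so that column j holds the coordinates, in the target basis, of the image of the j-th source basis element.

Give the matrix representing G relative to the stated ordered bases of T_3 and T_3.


image of 1: 0
image of cos x: -cos x
image of sin x: -sin x
image of cos 2x: -4cos 2x
image of sin 2x: -4sin 2x
image of cos 3x: -9cos 3x
image of sin 3x: -9sin 3x
each image's coordinates form column j of the matrix

the matrix is [[0, 0, 0, 0, 0, 0, 0]; [0, -1, 0, 0, 0, 0, 0]; [0, 0, -1, 0, 0, 0, 0]; [0, 0, 0, -4, 0, 0, 0]; [0, 0, 0, 0, -4, 0, 0]; [0, 0, 0, 0, 0, -9, 0]; [0, 0, 0, 0, 0, 0, -9]] (rows listed top to bottom)


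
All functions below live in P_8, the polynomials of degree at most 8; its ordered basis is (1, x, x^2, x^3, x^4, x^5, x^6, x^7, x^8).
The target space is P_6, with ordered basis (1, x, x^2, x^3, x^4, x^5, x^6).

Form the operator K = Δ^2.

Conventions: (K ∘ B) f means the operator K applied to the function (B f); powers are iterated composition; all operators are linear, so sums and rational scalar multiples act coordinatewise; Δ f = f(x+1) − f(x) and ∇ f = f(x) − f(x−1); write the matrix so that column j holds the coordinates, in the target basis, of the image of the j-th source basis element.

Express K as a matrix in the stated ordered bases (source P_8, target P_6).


the matrix is [[0, 0, 2, 6, 14, 30, 62, 126, 254]; [0, 0, 0, 6, 24, 70, 180, 434, 1008]; [0, 0, 0, 0, 12, 60, 210, 630, 1736]; [0, 0, 0, 0, 0, 20, 120, 490, 1680]; [0, 0, 0, 0, 0, 0, 30, 210, 980]; [0, 0, 0, 0, 0, 0, 0, 42, 336]; [0, 0, 0, 0, 0, 0, 0, 0, 56]] (rows listed top to bottom)

image of 1: 0
image of x: 0
image of x^2: 2
image of x^3: 6x + 6
image of x^4: 12x^2 + 24x + 14
image of x^5: 20x^3 + 60x^2 + 70x + 30
image of x^6: 30x^4 + 120x^3 + 210x^2 + 180x + 62
image of x^7: 42x^5 + 210x^4 + 490x^3 + 630x^2 + 434x + 126
image of x^8: 56x^6 + 336x^5 + 980x^4 + 1680x^3 + 1736x^2 + 1008x + 254
each image's coordinates form column j of the matrix


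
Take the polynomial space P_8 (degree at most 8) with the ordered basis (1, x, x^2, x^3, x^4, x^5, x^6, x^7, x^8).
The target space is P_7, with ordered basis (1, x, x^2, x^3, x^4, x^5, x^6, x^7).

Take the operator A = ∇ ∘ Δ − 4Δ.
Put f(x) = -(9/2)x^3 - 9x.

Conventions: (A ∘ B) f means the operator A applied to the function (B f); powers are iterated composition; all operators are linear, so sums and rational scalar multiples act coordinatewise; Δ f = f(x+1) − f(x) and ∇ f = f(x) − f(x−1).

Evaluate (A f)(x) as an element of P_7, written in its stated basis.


g(x) = 54x^2 + 27x + 54

Δ f = -(27/2)x^2 - (27/2)x - 27/2
∇ Δ f = -27x
Δ f = -(27/2)x^2 - (27/2)x - 27/2
(-4Δ) f = 54x^2 + 54x + 54
(∇ ∘ Δ − 4Δ) f = 54x^2 + 27x + 54


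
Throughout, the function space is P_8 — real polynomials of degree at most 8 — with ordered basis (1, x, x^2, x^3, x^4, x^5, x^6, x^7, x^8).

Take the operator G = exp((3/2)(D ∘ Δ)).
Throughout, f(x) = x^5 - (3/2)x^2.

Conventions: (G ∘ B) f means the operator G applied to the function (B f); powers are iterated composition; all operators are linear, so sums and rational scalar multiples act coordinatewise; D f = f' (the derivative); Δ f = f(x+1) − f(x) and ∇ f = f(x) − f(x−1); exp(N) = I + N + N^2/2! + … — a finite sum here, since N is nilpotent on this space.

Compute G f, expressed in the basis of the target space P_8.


order-1 term: 30x^3 + 45x^2 + 30x + 3
order-2 term: 135x + 135
the series for exp((3/2)(D ∘ Δ)) f terminates at order 2
exp((3/2)(D ∘ Δ)) f = x^5 + 30x^3 + (87/2)x^2 + 165x + 138

the result is g(x) = x^5 + 30x^3 + (87/2)x^2 + 165x + 138


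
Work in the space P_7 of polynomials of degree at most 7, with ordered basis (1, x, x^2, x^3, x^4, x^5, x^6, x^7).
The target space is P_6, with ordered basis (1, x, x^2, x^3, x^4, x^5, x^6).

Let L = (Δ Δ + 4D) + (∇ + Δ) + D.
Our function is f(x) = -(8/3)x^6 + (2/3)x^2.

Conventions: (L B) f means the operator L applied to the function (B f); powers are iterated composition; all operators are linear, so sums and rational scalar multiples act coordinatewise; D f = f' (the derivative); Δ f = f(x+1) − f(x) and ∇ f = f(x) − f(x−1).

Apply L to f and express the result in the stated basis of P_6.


Δ f = -16x^5 - 40x^4 - (160/3)x^3 - 40x^2 - (44/3)x - 2
Δ Δ f = -80x^4 - 320x^3 - 560x^2 - 480x - 164
D f = -16x^5 + (4/3)x
(4D) f = -64x^5 + (16/3)x
(Δ Δ + 4D) f = -64x^5 - 80x^4 - 320x^3 - 560x^2 - (1424/3)x - 164
∇ f = -16x^5 + 40x^4 - (160/3)x^3 + 40x^2 - (44/3)x + 2
Δ f = -16x^5 - 40x^4 - (160/3)x^3 - 40x^2 - (44/3)x - 2
(∇ + Δ) f = -32x^5 - (320/3)x^3 - (88/3)x
D f = -16x^5 + (4/3)x
((Δ Δ + 4D) + (∇ + Δ) + D) f = -112x^5 - 80x^4 - (1280/3)x^3 - 560x^2 - (1508/3)x - 164

the result is g(x) = -112x^5 - 80x^4 - (1280/3)x^3 - 560x^2 - (1508/3)x - 164


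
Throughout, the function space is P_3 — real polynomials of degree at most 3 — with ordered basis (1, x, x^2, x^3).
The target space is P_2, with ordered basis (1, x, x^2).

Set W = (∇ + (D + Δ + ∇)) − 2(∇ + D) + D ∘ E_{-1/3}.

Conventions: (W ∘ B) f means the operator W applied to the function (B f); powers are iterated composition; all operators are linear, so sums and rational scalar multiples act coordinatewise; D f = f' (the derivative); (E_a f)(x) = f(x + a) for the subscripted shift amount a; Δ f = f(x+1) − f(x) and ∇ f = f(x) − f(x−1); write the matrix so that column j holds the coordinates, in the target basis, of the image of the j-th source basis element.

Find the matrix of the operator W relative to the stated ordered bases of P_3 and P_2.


image of 1: 0
image of x: 1
image of x^2: 2x + 1/3
image of x^3: 3x^2 + x + 4/3
each image's coordinates form column j of the matrix

the matrix is [[0, 1, 1/3, 4/3]; [0, 0, 2, 1]; [0, 0, 0, 3]] (rows listed top to bottom)


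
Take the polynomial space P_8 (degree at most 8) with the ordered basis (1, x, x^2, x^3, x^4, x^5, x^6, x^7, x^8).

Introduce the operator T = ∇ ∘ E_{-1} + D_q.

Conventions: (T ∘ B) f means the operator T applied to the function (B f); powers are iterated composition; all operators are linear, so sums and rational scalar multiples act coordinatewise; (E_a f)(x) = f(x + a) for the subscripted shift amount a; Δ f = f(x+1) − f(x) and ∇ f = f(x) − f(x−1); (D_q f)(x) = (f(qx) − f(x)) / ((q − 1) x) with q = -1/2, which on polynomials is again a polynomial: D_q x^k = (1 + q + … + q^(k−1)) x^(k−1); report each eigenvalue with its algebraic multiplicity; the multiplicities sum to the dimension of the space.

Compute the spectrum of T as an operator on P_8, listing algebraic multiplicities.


image of 1: 0
image of x: 2
image of x^2: (5/2)x - 3
image of x^3: (15/4)x^2 - 9x + 7
image of x^4: (37/8)x^3 - 18x^2 + 28x - 15
image of x^5: (91/16)x^4 - 30x^3 + 70x^2 - 75x + 31
image of x^6: (213/32)x^5 - 45x^4 + 140x^3 - 225x^2 + 186x - 63
image of x^7: (491/64)x^6 - 63x^5 + 245x^4 - 525x^3 + 651x^2 - 441x + 127
image of x^8: (1109/128)x^7 - 84x^6 + 392x^5 - 1050x^4 + 1736x^3 - 1764x^2 + 1016x - 255
the matrix is upper triangular; its diagonal is (0, 0, 0, 0, 0, 0, 0, 0, 0)
for a triangular matrix the eigenvalues are the diagonal entries, with algebraic multiplicity their repetition count

λ = 0 (multiplicity 9)


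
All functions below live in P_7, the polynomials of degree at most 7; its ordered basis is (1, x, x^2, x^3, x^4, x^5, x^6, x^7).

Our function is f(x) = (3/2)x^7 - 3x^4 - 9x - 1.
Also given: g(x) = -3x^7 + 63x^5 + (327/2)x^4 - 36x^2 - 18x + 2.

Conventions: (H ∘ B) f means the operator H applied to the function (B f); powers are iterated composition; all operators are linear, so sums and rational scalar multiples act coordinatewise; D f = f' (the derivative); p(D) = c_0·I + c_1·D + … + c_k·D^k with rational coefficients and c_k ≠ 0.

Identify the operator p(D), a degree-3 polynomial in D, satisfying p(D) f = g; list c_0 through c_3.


D^0 f = (3/2)x^7 - 3x^4 - 9x - 1
D^1 f = (21/2)x^6 - 12x^3 - 9
D^2 f = 63x^5 - 36x^2
D^3 f = 315x^4 - 72x
matching coefficients of g against c_0 f + c_1 Df + … from the top degree down determines the c_i
solution: c_0 = -2, c_1 = 0, c_2 = 1, c_3 = 1/2

c_0 = -2, c_1 = 0, c_2 = 1, c_3 = 1/2


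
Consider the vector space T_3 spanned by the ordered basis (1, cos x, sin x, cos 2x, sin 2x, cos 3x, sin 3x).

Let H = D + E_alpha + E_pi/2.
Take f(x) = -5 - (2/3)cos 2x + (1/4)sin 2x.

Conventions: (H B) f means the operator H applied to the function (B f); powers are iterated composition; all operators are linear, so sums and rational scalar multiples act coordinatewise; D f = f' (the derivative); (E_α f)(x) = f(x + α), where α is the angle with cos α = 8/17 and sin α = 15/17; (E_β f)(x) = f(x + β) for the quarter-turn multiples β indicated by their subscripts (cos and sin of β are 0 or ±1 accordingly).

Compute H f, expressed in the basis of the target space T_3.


D f = (1/2)cos 2x + (4/3)sin 2x
E_alpha f = -5 + (502/867)cos 2x + (479/1156)sin 2x
E_pi/2 f = -5 + (2/3)cos 2x - (1/4)sin 2x
(D + E_alpha + E_pi/2) f = -10 + (1009/578)cos 2x + (2597/1734)sin 2x

the image equals g(x) = -10 + (1009/578)cos 2x + (2597/1734)sin 2x


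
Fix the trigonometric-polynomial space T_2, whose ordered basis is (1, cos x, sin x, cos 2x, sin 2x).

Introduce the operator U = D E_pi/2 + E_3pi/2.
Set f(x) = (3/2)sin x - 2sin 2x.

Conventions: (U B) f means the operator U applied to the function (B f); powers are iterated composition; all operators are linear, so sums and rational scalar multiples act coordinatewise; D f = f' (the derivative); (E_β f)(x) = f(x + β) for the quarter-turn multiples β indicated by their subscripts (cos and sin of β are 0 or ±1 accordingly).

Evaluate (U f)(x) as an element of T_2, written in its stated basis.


the image equals g(x) = -(3/2)cos x - (3/2)sin x + 4cos 2x + 2sin 2x

E_pi/2 f = (3/2)cos x + 2sin 2x
D E_pi/2 f = -(3/2)sin x + 4cos 2x
E_3pi/2 f = -(3/2)cos x + 2sin 2x
(D E_pi/2 + E_3pi/2) f = -(3/2)cos x - (3/2)sin x + 4cos 2x + 2sin 2x


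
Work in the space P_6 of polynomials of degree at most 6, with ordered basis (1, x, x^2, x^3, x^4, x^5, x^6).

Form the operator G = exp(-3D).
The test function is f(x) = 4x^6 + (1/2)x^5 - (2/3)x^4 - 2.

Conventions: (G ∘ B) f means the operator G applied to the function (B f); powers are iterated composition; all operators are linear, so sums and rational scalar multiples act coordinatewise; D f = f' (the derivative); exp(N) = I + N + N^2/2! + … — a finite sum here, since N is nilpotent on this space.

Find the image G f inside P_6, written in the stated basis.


the image equals g(x) = 4x^6 - (143/2)x^5 + (3191/6)x^4 - 2107x^3 + 4689x^2 - (11115/2)x + 5477/2

order-1 term: -72x^5 - (15/2)x^4 + 8x^3
order-2 term: 540x^4 + 45x^3 - 36x^2
order-3 term: -2160x^3 - 135x^2 + 72x
order-4 term: 4860x^2 + (405/2)x - 54
order-5 term: -5832x - 243/2
order-6 term: 2916
the series for exp(-3D) f terminates at order 6
exp(-3D) f = 4x^6 - (143/2)x^5 + (3191/6)x^4 - 2107x^3 + 4689x^2 - (11115/2)x + 5477/2


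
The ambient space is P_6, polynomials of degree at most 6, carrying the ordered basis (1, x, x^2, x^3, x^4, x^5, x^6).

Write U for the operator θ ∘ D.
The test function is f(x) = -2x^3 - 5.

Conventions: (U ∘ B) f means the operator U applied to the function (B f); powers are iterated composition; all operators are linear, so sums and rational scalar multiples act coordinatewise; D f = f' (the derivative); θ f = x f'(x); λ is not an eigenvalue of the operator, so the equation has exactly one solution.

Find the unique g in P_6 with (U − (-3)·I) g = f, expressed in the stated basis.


g(x) = -(2/3)x^3 + (4/3)x^2 - (8/9)x - 5/3

write g with unknown coordinates in the stated basis and equate coefficients in (U − (-3)·I) g = f
solving from the highest basis element down gives g = -(2/3)x^3 + (4/3)x^2 - (8/9)x - 5/3
check: U g = -4x^2 + (8/3)x
so U g − (-3)·g = -2x^3 - 5 = f ✓
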